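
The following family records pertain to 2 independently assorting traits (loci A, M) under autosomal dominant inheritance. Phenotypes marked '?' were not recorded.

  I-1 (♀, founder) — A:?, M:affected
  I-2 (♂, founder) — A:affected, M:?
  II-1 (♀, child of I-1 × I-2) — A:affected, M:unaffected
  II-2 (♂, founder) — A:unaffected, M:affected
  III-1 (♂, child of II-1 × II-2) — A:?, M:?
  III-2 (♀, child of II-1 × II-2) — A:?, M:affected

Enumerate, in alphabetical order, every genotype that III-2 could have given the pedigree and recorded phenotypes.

A/I-1 ? ·: aa|Aa|AA
A/I-2 aff ·: Aa|AA
A/II-1 aff I-1×I-2: Aa|AA
A/II-2 un ·: aa
A/III-1 ? II-1×II-2: aa|Aa
A/III-2 ? II-1×II-2: aa|Aa
⇒ A over [I-1,I-2,II-1,II-2,III-1,III-2]: 24 consistent
M/I-1 aff ·: Mm
M/I-2 ? ·: mm|Mm
M/II-1 un I-1×I-2: mm
M/II-2 aff ·: Mm|MM
M/III-1 ? II-1×II-2: mm|Mm
M/III-2 aff II-1×II-2: Mm
⇒ M over [I-1,I-2,II-1,II-2,III-1,III-2]: 6 consistent

III-2 ∈ {Aa Mm, aa Mm}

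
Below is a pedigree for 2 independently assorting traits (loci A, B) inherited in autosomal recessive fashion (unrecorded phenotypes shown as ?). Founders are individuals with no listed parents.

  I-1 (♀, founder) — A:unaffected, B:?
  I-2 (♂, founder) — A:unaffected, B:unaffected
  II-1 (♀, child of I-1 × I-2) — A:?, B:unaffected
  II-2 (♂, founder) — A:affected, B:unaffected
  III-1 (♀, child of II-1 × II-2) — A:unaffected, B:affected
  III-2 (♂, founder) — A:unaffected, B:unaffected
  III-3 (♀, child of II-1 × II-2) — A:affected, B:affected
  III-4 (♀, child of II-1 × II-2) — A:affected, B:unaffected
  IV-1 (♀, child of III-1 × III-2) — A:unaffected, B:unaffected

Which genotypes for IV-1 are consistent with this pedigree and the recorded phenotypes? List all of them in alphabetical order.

A/I-1 un ·: AA|Aa
A/I-2 un ·: AA|Aa
A/II-1 ? I-1×I-2: Aa
A/II-2 aff ·: aa
A/III-1 un II-1×II-2: Aa
A/III-2 un ·: AA|Aa
A/III-3 aff II-1×II-2: aa
A/III-4 aff II-1×II-2: aa
A/IV-1 un III-1×III-2: AA|Aa
⇒ A over [I-1,I-2,II-1,II-2,III-1,III-2,III-3,III-4,IV-1]: 12 consistent
B/I-1 ? ·: BB|Bb|bb
B/I-2 un ·: BB|Bb
B/II-1 un I-1×I-2: Bb
B/II-2 un ·: Bb
B/III-1 aff II-1×II-2: bb
B/III-2 un ·: BB|Bb
B/III-3 aff II-1×II-2: bb
B/III-4 un II-1×II-2: BB|Bb
B/IV-1 un III-1×III-2: Bb
⇒ B over [I-1,I-2,II-1,II-2,III-1,III-2,III-3,III-4,IV-1]: 20 consistent

IV-1 ∈ {AA Bb, Aa Bb}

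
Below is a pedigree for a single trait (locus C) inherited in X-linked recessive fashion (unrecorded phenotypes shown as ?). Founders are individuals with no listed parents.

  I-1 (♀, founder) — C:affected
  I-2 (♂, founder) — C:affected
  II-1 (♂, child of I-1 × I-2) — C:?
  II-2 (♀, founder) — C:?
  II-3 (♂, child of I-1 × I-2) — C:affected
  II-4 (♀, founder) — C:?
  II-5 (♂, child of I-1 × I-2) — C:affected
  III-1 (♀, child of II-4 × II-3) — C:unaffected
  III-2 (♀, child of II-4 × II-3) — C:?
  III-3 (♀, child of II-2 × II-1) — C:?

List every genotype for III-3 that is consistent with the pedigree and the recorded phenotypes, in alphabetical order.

III-3 ∈ {X^CX^c, X^cX^c}

C/I-1 aff ·: X^cX^c
C/I-2 aff ·: X^cY
C/II-1 ? I-1×I-2: X^cY
C/II-2 ? ·: X^CX^C|X^CX^c|X^cX^c
C/II-3 aff I-1×I-2: X^cY
C/II-4 ? ·: X^CX^C|X^CX^c
C/II-5 aff I-1×I-2: X^cY
C/III-1 un II-4×II-3: X^CX^c
C/III-2 ? II-4×II-3: X^CX^c|X^cX^c
C/III-3 ? II-2×II-1: X^CX^c|X^cX^c
⇒ C over [I-1,I-2,II-1,II-2,II-3,II-4,II-5,III-1,III-2,III-3]: 12 consistent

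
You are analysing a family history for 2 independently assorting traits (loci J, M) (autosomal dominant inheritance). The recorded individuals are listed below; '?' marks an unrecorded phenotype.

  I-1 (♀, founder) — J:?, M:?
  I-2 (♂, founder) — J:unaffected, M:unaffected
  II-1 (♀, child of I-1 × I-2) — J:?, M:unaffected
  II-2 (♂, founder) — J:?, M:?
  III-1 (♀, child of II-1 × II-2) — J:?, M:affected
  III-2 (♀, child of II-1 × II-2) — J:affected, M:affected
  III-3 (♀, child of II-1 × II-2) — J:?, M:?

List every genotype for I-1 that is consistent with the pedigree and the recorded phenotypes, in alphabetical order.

I-1 ∈ {JJ Mm, JJ mm, Jj Mm, Jj mm, jj Mm, jj mm}

J/I-1 ? ·: jj|Jj|JJ
J/I-2 un ·: jj
J/II-1 ? I-1×I-2: jj|Jj
J/II-2 ? ·: jj|Jj|JJ
J/III-1 ? II-1×II-2: jj|Jj|JJ
J/III-2 aff II-1×II-2: Jj|JJ
J/III-3 ? II-1×II-2: jj|Jj|JJ
⇒ J over [I-1,I-2,II-1,II-2,III-1,III-2,III-3]: 70 consistent
M/I-1 ? ·: mm|Mm
M/I-2 un ·: mm
M/II-1 un I-1×I-2: mm
M/II-2 ? ·: Mm|MM
M/III-1 aff II-1×II-2: Mm
M/III-2 aff II-1×II-2: Mm
M/III-3 ? II-1×II-2: mm|Mm
⇒ M over [I-1,I-2,II-1,II-2,III-1,III-2,III-3]: 6 consistent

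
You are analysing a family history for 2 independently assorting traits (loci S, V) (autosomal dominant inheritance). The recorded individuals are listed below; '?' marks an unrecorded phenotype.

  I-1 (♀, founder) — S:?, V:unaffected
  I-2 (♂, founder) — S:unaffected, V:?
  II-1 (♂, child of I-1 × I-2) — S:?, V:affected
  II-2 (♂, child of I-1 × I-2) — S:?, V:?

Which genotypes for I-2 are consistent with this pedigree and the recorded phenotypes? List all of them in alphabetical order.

S/I-1 ? ·: ss|Ss|SS
S/I-2 un ·: ss
S/II-1 ? I-1×I-2: ss|Ss
S/II-2 ? I-1×I-2: ss|Ss
⇒ S over [I-1,I-2,II-1,II-2]: 6 consistent
V/I-1 un ·: vv
V/I-2 ? ·: Vv|VV
V/II-1 aff I-1×I-2: Vv
V/II-2 ? I-1×I-2: vv|Vv
⇒ V over [I-1,I-2,II-1,II-2]: 3 consistent

I-2 ∈ {ss VV, ss Vv}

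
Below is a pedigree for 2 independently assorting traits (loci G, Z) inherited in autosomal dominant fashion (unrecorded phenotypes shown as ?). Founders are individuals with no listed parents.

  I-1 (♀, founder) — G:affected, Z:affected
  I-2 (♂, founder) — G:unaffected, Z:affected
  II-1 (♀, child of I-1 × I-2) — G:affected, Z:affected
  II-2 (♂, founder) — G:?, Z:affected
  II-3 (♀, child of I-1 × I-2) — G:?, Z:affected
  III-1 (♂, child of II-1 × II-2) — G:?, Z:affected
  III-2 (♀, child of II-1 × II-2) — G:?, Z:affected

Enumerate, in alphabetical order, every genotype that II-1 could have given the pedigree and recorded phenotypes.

II-1 ∈ {Gg ZZ, Gg Zz}

G/I-1 aff ·: Gg|GG
G/I-2 un ·: gg
G/II-1 aff I-1×I-2: Gg
G/II-2 ? ·: gg|Gg|GG
G/II-3 ? I-1×I-2: gg|Gg
G/III-1 ? II-1×II-2: gg|Gg|GG
G/III-2 ? II-1×II-2: gg|Gg|GG
⇒ G over [I-1,I-2,II-1,II-2,II-3,III-1,III-2]: 51 consistent
Z/I-1 aff ·: Zz|ZZ
Z/I-2 aff ·: Zz|ZZ
Z/II-1 aff I-1×I-2: Zz|ZZ
Z/II-2 aff ·: Zz|ZZ
Z/II-3 aff I-1×I-2: Zz|ZZ
Z/III-1 aff II-1×II-2: Zz|ZZ
Z/III-2 aff II-1×II-2: Zz|ZZ
⇒ Z over [I-1,I-2,II-1,II-2,II-3,III-1,III-2]: 83 consistent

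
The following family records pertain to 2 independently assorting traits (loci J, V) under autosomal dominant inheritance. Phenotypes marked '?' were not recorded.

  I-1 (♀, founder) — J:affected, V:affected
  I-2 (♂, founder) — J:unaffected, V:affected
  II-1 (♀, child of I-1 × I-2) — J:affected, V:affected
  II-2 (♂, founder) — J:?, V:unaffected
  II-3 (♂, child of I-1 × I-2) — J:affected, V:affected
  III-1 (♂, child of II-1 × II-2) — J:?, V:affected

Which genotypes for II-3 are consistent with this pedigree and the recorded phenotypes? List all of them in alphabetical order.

J/I-1 aff ·: Jj|JJ
J/I-2 un ·: jj
J/II-1 aff I-1×I-2: Jj
J/II-2 ? ·: jj|Jj|JJ
J/II-3 aff I-1×I-2: Jj
J/III-1 ? II-1×II-2: jj|Jj|JJ
⇒ J over [I-1,I-2,II-1,II-2,II-3,III-1]: 14 consistent
V/I-1 aff ·: Vv|VV
V/I-2 aff ·: Vv|VV
V/II-1 aff I-1×I-2: Vv|VV
V/II-2 un ·: vv
V/II-3 aff I-1×I-2: Vv|VV
V/III-1 aff II-1×II-2: Vv
⇒ V over [I-1,I-2,II-1,II-2,II-3,III-1]: 13 consistent

II-3 ∈ {Jj VV, Jj Vv}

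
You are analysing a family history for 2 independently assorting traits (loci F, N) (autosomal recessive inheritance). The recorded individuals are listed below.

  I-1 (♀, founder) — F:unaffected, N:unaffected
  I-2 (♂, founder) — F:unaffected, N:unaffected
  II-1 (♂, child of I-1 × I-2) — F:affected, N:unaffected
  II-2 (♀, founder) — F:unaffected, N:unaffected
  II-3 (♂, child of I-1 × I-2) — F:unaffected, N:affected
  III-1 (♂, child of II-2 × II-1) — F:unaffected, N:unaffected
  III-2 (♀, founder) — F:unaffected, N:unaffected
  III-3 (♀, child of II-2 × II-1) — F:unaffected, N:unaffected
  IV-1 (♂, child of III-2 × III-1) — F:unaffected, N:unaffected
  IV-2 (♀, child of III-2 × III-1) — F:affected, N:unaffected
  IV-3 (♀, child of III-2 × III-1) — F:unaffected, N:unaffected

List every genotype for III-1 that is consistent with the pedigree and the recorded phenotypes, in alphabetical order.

III-1 ∈ {Ff NN, Ff Nn}

F/I-1 un ·: Ff
F/I-2 un ·: Ff
F/II-1 aff I-1×I-2: ff
F/II-2 un ·: FF|Ff
F/II-3 un I-1×I-2: FF|Ff
F/III-1 un II-2×II-1: Ff
F/III-2 un ·: Ff
F/III-3 un II-2×II-1: Ff
F/IV-1 un III-2×III-1: FF|Ff
F/IV-2 aff III-2×III-1: ff
F/IV-3 un III-2×III-1: FF|Ff
⇒ F over [I-1,I-2,II-1,II-2,II-3,III-1,III-2,III-3,IV-1,IV-2,IV-3]: 16 consistent
N/I-1 un ·: Nn
N/I-2 un ·: Nn
N/II-1 un I-1×I-2: NN|Nn
N/II-2 un ·: NN|Nn
N/II-3 aff I-1×I-2: nn
N/III-1 un II-2×II-1: NN|Nn
N/III-2 un ·: NN|Nn
N/III-3 un II-2×II-1: NN|Nn
N/IV-1 un III-2×III-1: NN|Nn
N/IV-2 un III-2×III-1: NN|Nn
N/IV-3 un III-2×III-1: NN|Nn
⇒ N over [I-1,I-2,II-1,II-2,II-3,III-1,III-2,III-3,IV-1,IV-2,IV-3]: 159 consistent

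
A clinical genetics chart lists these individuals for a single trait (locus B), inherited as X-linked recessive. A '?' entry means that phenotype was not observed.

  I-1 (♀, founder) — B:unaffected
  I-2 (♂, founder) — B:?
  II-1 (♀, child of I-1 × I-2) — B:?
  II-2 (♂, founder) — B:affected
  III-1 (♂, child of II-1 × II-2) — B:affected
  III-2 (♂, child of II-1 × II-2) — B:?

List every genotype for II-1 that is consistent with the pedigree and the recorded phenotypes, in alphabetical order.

B/I-1 un ·: X^BX^B|X^BX^b
B/I-2 ? ·: X^BY|X^bY
B/II-1 ? I-1×I-2: X^BX^b|X^bX^b
B/II-2 aff ·: X^bY
B/III-1 aff II-1×II-2: X^bY
B/III-2 ? II-1×II-2: X^BY|X^bY
⇒ B over [I-1,I-2,II-1,II-2,III-1,III-2]: 7 consistent

II-1 ∈ {X^BX^b, X^bX^b}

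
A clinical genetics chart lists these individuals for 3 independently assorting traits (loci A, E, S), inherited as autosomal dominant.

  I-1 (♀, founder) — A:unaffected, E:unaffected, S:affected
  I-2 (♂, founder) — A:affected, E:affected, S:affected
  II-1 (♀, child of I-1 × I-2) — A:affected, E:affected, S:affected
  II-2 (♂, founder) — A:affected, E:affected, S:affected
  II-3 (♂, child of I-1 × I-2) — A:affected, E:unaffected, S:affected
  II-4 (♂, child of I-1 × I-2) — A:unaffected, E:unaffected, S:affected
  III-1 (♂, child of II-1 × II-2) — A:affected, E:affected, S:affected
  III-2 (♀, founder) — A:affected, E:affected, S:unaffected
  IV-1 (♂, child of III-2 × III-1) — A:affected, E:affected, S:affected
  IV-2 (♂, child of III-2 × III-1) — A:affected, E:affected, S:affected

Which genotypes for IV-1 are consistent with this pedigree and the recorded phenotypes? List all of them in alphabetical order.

A/I-1 un ·: aa
A/I-2 aff ·: Aa
A/II-1 aff I-1×I-2: Aa
A/II-2 aff ·: Aa|AA
A/II-3 aff I-1×I-2: Aa
A/II-4 un I-1×I-2: aa
A/III-1 aff II-1×II-2: Aa|AA
A/III-2 aff ·: Aa|AA
A/IV-1 aff III-2×III-1: Aa|AA
A/IV-2 aff III-2×III-1: Aa|AA
⇒ A over [I-1,I-2,II-1,II-2,II-3,II-4,III-1,III-2,IV-1,IV-2]: 26 consistent
E/I-1 un ·: ee
E/I-2 aff ·: Ee
E/II-1 aff I-1×I-2: Ee
E/II-2 aff ·: Ee|EE
E/II-3 un I-1×I-2: ee
E/II-4 un I-1×I-2: ee
E/III-1 aff II-1×II-2: Ee|EE
E/III-2 aff ·: Ee|EE
E/IV-1 aff III-2×III-1: Ee|EE
E/IV-2 aff III-2×III-1: Ee|EE
⇒ E over [I-1,I-2,II-1,II-2,II-3,II-4,III-1,III-2,IV-1,IV-2]: 26 consistent
S/I-1 aff ·: Ss|SS
S/I-2 aff ·: Ss|SS
S/II-1 aff I-1×I-2: Ss|SS
S/II-2 aff ·: Ss|SS
S/II-3 aff I-1×I-2: Ss|SS
S/II-4 aff I-1×I-2: Ss|SS
S/III-1 aff II-1×II-2: Ss|SS
S/III-2 un ·: ss
S/IV-1 aff III-2×III-1: Ss
S/IV-2 aff III-2×III-1: Ss
⇒ S over [I-1,I-2,II-1,II-2,II-3,II-4,III-1,III-2,IV-1,IV-2]: 87 consistent

IV-1 ∈ {AA EE Ss, AA Ee Ss, Aa EE Ss, Aa Ee Ss}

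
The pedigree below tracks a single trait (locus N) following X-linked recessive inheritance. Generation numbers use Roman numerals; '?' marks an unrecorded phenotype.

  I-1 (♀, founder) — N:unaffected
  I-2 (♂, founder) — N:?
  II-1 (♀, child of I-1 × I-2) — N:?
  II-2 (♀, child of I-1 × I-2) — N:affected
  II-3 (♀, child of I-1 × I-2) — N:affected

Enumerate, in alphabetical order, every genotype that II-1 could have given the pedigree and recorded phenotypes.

N/I-1 un ·: X^NX^n
N/I-2 ? ·: X^nY
N/II-1 ? I-1×I-2: X^NX^n|X^nX^n
N/II-2 aff I-1×I-2: X^nX^n
N/II-3 aff I-1×I-2: X^nX^n
⇒ N over [I-1,I-2,II-1,II-2,II-3]: 2 consistent

II-1 ∈ {X^NX^n, X^nX^n}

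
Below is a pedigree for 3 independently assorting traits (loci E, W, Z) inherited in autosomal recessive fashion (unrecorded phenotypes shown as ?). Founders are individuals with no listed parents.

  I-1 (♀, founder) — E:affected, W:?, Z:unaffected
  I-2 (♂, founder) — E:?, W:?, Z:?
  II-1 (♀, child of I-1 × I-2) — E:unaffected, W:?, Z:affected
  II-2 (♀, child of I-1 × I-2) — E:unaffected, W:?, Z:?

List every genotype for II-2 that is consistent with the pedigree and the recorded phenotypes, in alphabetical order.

E/I-1 aff ·: ee
E/I-2 ? ·: EE|Ee
E/II-1 un I-1×I-2: Ee
E/II-2 un I-1×I-2: Ee
⇒ E over [I-1,I-2,II-1,II-2]: 2 consistent
W/I-1 ? ·: WW|Ww|ww
W/I-2 ? ·: WW|Ww|ww
W/II-1 ? I-1×I-2: WW|Ww|ww
W/II-2 ? I-1×I-2: WW|Ww|ww
⇒ W over [I-1,I-2,II-1,II-2]: 29 consistent
Z/I-1 un ·: Zz
Z/I-2 ? ·: Zz|zz
Z/II-1 aff I-1×I-2: zz
Z/II-2 ? I-1×I-2: ZZ|Zz|zz
⇒ Z over [I-1,I-2,II-1,II-2]: 5 consistent

II-2 ∈ {Ee WW ZZ, Ee WW Zz, Ee WW zz, Ee Ww ZZ, Ee Ww Zz, Ee Ww zz, Ee ww ZZ, Ee ww Zz, Ee ww zz}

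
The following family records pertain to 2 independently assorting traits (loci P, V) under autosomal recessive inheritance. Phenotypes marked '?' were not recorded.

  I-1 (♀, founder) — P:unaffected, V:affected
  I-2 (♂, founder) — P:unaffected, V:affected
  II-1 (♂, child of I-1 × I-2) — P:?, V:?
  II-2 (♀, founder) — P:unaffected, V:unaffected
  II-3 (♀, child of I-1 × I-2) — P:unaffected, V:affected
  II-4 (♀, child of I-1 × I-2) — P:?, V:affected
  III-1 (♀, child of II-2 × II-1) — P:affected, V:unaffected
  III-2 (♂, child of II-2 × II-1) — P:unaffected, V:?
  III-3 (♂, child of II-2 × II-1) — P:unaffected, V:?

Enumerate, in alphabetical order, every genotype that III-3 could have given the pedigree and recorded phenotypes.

P/I-1 un ·: PP|Pp
P/I-2 un ·: PP|Pp
P/II-1 ? I-1×I-2: Pp|pp
P/II-2 un ·: Pp
P/II-3 un I-1×I-2: PP|Pp
P/II-4 ? I-1×I-2: PP|Pp|pp
P/III-1 aff II-2×II-1: pp
P/III-2 un II-2×II-1: PP|Pp
P/III-3 un II-2×II-1: PP|Pp
⇒ P over [I-1,I-2,II-1,II-2,II-3,II-4,III-1,III-2,III-3]: 62 consistent
V/I-1 aff ·: vv
V/I-2 aff ·: vv
V/II-1 ? I-1×I-2: vv
V/II-2 un ·: VV|Vv
V/II-3 aff I-1×I-2: vv
V/II-4 aff I-1×I-2: vv
V/III-1 un II-2×II-1: Vv
V/III-2 ? II-2×II-1: Vv|vv
V/III-3 ? II-2×II-1: Vv|vv
⇒ V over [I-1,I-2,II-1,II-2,II-3,II-4,III-1,III-2,III-3]: 5 consistent

III-3 ∈ {PP Vv, PP vv, Pp Vv, Pp vv}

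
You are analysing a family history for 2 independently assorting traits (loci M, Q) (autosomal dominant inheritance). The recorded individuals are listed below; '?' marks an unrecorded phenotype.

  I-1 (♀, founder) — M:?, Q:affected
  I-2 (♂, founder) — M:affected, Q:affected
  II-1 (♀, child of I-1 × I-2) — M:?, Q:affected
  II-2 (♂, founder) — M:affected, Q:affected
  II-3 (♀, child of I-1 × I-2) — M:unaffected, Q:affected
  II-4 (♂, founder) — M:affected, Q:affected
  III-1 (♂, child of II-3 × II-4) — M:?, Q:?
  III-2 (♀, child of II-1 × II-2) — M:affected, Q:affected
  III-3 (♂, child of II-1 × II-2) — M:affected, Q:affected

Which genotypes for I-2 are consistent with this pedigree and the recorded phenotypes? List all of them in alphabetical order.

I-2 ∈ {Mm QQ, Mm Qq}

M/I-1 ? ·: mm|Mm
M/I-2 aff ·: Mm
M/II-1 ? I-1×I-2: mm|Mm|MM
M/II-2 aff ·: Mm|MM
M/II-3 un I-1×I-2: mm
M/II-4 aff ·: Mm|MM
M/III-1 ? II-3×II-4: mm|Mm
M/III-2 aff II-1×II-2: Mm|MM
M/III-3 aff II-1×II-2: Mm|MM
⇒ M over [I-1,I-2,II-1,II-2,II-3,II-4,III-1,III-2,III-3]: 75 consistent
Q/I-1 aff ·: Qq|QQ
Q/I-2 aff ·: Qq|QQ
Q/II-1 aff I-1×I-2: Qq|QQ
Q/II-2 aff ·: Qq|QQ
Q/II-3 aff I-1×I-2: Qq|QQ
Q/II-4 aff ·: Qq|QQ
Q/III-1 ? II-3×II-4: qq|Qq|QQ
Q/III-2 aff II-1×II-2: Qq|QQ
Q/III-3 aff II-1×II-2: Qq|QQ
⇒ Q over [I-1,I-2,II-1,II-2,II-3,II-4,III-1,III-2,III-3]: 327 consistent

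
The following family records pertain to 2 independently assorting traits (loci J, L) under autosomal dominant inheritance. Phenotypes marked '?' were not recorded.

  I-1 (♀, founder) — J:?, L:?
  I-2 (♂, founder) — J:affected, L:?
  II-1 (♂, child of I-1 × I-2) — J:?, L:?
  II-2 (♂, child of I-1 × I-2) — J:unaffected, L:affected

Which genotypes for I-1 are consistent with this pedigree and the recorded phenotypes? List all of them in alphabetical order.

I-1 ∈ {Jj LL, Jj Ll, Jj ll, jj LL, jj Ll, jj ll}

J/I-1 ? ·: jj|Jj
J/I-2 aff ·: Jj
J/II-1 ? I-1×I-2: jj|Jj|JJ
J/II-2 un I-1×I-2: jj
⇒ J over [I-1,I-2,II-1,II-2]: 5 consistent
L/I-1 ? ·: ll|Ll|LL
L/I-2 ? ·: ll|Ll|LL
L/II-1 ? I-1×I-2: ll|Ll|LL
L/II-2 aff I-1×I-2: Ll|LL
⇒ L over [I-1,I-2,II-1,II-2]: 21 consistent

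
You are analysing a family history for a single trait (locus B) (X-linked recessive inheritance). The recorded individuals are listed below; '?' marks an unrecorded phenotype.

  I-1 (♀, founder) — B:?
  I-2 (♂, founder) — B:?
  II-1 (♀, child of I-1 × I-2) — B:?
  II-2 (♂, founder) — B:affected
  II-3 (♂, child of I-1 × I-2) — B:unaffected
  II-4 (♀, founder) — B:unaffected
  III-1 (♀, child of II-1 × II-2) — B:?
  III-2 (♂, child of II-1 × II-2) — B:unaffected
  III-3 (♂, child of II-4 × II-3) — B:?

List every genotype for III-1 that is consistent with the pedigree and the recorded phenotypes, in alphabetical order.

III-1 ∈ {X^BX^b, X^bX^b}

B/I-1 ? ·: X^BX^B|X^BX^b
B/I-2 ? ·: X^BY|X^bY
B/II-1 ? I-1×I-2: X^BX^B|X^BX^b
B/II-2 aff ·: X^bY
B/II-3 un I-1×I-2: X^BY
B/II-4 un ·: X^BX^B|X^BX^b
B/III-1 ? II-1×II-2: X^BX^b|X^bX^b
B/III-2 un II-1×II-2: X^BY
B/III-3 ? II-4×II-3: X^BY|X^bY
⇒ B over [I-1,I-2,II-1,II-2,II-3,II-4,III-1,III-2,III-3]: 24 consistent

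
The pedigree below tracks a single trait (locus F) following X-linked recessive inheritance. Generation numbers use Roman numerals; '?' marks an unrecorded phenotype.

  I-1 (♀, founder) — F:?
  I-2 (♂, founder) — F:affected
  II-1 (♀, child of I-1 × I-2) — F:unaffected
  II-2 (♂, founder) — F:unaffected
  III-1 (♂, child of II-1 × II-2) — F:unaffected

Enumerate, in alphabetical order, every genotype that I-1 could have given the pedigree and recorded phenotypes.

I-1 ∈ {X^FX^F, X^FX^f}

F/I-1 ? ·: X^FX^F|X^FX^f
F/I-2 aff ·: X^fY
F/II-1 un I-1×I-2: X^FX^f
F/II-2 un ·: X^FY
F/III-1 un II-1×II-2: X^FY
⇒ F over [I-1,I-2,II-1,II-2,III-1]: 2 consistent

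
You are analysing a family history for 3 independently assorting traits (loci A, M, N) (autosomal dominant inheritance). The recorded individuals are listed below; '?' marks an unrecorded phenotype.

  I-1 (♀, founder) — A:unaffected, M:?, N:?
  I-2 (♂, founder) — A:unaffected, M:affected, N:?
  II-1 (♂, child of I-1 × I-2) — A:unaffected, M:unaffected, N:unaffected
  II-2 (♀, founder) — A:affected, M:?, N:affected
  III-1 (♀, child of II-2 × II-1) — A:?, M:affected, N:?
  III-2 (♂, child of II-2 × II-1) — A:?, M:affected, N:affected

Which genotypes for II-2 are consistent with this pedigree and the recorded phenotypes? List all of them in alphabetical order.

A/I-1 un ·: aa
A/I-2 un ·: aa
A/II-1 un I-1×I-2: aa
A/II-2 aff ·: Aa|AA
A/III-1 ? II-2×II-1: aa|Aa
A/III-2 ? II-2×II-1: aa|Aa
⇒ A over [I-1,I-2,II-1,II-2,III-1,III-2]: 5 consistent
M/I-1 ? ·: mm|Mm
M/I-2 aff ·: Mm
M/II-1 un I-1×I-2: mm
M/II-2 ? ·: Mm|MM
M/III-1 aff II-2×II-1: Mm
M/III-2 aff II-2×II-1: Mm
⇒ M over [I-1,I-2,II-1,II-2,III-1,III-2]: 4 consistent
N/I-1 ? ·: nn|Nn
N/I-2 ? ·: nn|Nn
N/II-1 un I-1×I-2: nn
N/II-2 aff ·: Nn|NN
N/III-1 ? II-2×II-1: nn|Nn
N/III-2 aff II-2×II-1: Nn
⇒ N over [I-1,I-2,II-1,II-2,III-1,III-2]: 12 consistent

II-2 ∈ {AA MM NN, AA MM Nn, AA Mm NN, AA Mm Nn, Aa MM NN, Aa MM Nn, Aa Mm NN, Aa Mm Nn}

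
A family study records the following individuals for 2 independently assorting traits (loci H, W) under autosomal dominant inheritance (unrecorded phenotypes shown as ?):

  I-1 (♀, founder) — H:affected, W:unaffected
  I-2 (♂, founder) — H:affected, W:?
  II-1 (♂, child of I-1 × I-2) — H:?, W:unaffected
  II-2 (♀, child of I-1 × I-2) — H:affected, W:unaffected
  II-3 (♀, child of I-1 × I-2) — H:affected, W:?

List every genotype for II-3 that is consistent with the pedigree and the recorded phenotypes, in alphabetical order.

II-3 ∈ {HH Ww, HH ww, Hh Ww, Hh ww}

H/I-1 aff ·: Hh|HH
H/I-2 aff ·: Hh|HH
H/II-1 ? I-1×I-2: hh|Hh|HH
H/II-2 aff I-1×I-2: Hh|HH
H/II-3 aff I-1×I-2: Hh|HH
⇒ H over [I-1,I-2,II-1,II-2,II-3]: 29 consistent
W/I-1 un ·: ww
W/I-2 ? ·: ww|Ww
W/II-1 un I-1×I-2: ww
W/II-2 un I-1×I-2: ww
W/II-3 ? I-1×I-2: ww|Ww
⇒ W over [I-1,I-2,II-1,II-2,II-3]: 3 consistent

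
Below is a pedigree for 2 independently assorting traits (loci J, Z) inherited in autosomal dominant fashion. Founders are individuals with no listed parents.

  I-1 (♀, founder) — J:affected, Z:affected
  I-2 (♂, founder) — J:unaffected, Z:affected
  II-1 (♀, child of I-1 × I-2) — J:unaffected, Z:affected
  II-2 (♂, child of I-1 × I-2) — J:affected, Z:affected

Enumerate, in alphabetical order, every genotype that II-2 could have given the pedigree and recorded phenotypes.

II-2 ∈ {Jj ZZ, Jj Zz}

J/I-1 aff ·: Jj
J/I-2 un ·: jj
J/II-1 un I-1×I-2: jj
J/II-2 aff I-1×I-2: Jj
⇒ J over [I-1,I-2,II-1,II-2]: 1 consistent
Z/I-1 aff ·: Zz|ZZ
Z/I-2 aff ·: Zz|ZZ
Z/II-1 aff I-1×I-2: Zz|ZZ
Z/II-2 aff I-1×I-2: Zz|ZZ
⇒ Z over [I-1,I-2,II-1,II-2]: 13 consistent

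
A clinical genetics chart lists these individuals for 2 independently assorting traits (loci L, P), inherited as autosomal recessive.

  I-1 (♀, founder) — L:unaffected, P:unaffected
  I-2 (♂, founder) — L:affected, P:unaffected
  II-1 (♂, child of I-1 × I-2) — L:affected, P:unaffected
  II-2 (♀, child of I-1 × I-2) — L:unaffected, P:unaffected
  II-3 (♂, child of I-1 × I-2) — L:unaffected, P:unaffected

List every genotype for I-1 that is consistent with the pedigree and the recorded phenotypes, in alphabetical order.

I-1 ∈ {Ll PP, Ll Pp}

L/I-1 un ·: Ll
L/I-2 aff ·: ll
L/II-1 aff I-1×I-2: ll
L/II-2 un I-1×I-2: Ll
L/II-3 un I-1×I-2: Ll
⇒ L over [I-1,I-2,II-1,II-2,II-3]: 1 consistent
P/I-1 un ·: PP|Pp
P/I-2 un ·: PP|Pp
P/II-1 un I-1×I-2: PP|Pp
P/II-2 un I-1×I-2: PP|Pp
P/II-3 un I-1×I-2: PP|Pp
⇒ P over [I-1,I-2,II-1,II-2,II-3]: 25 consistent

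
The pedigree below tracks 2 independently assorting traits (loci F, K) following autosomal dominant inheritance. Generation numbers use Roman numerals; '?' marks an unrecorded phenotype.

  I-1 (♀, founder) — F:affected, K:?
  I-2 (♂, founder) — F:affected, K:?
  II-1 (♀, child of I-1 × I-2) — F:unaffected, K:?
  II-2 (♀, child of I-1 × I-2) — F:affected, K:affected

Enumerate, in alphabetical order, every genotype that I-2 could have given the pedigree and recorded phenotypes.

F/I-1 aff ·: Ff
F/I-2 aff ·: Ff
F/II-1 un I-1×I-2: ff
F/II-2 aff I-1×I-2: Ff|FF
⇒ F over [I-1,I-2,II-1,II-2]: 2 consistent
K/I-1 ? ·: kk|Kk|KK
K/I-2 ? ·: kk|Kk|KK
K/II-1 ? I-1×I-2: kk|Kk|KK
K/II-2 aff I-1×I-2: Kk|KK
⇒ K over [I-1,I-2,II-1,II-2]: 21 consistent

I-2 ∈ {Ff KK, Ff Kk, Ff kk}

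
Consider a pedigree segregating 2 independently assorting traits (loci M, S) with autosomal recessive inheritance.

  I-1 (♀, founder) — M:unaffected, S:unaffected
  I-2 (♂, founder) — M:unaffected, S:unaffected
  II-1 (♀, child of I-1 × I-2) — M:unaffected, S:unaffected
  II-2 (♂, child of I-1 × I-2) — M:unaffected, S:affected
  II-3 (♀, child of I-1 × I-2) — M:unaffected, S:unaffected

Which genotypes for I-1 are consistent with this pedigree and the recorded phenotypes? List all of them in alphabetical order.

M/I-1 un ·: MM|Mm
M/I-2 un ·: MM|Mm
M/II-1 un I-1×I-2: MM|Mm
M/II-2 un I-1×I-2: MM|Mm
M/II-3 un I-1×I-2: MM|Mm
⇒ M over [I-1,I-2,II-1,II-2,II-3]: 25 consistent
S/I-1 un ·: Ss
S/I-2 un ·: Ss
S/II-1 un I-1×I-2: SS|Ss
S/II-2 aff I-1×I-2: ss
S/II-3 un I-1×I-2: SS|Ss
⇒ S over [I-1,I-2,II-1,II-2,II-3]: 4 consistent

I-1 ∈ {MM Ss, Mm Ss}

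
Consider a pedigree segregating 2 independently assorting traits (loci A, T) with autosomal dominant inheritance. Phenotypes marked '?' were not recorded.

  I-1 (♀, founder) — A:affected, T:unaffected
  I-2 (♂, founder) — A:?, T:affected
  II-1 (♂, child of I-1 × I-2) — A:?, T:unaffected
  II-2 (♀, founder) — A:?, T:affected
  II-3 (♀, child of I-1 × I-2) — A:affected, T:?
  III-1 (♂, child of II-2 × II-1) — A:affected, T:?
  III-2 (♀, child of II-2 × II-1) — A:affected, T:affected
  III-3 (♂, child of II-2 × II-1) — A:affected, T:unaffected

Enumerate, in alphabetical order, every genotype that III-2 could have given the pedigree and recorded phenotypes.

III-2 ∈ {AA Tt, Aa Tt}

A/I-1 aff ·: Aa|AA
A/I-2 ? ·: aa|Aa|AA
A/II-1 ? I-1×I-2: aa|Aa|AA
A/II-2 ? ·: aa|Aa|AA
A/II-3 aff I-1×I-2: Aa|AA
A/III-1 aff II-2×II-1: Aa|AA
A/III-2 aff II-2×II-1: Aa|AA
A/III-3 aff II-2×II-1: Aa|AA
⇒ A over [I-1,I-2,II-1,II-2,II-3,III-1,III-2,III-3]: 212 consistent
T/I-1 un ·: tt
T/I-2 aff ·: Tt
T/II-1 un I-1×I-2: tt
T/II-2 aff ·: Tt
T/II-3 ? I-1×I-2: tt|Tt
T/III-1 ? II-2×II-1: tt|Tt
T/III-2 aff II-2×II-1: Tt
T/III-3 un II-2×II-1: tt
⇒ T over [I-1,I-2,II-1,II-2,II-3,III-1,III-2,III-3]: 4 consistent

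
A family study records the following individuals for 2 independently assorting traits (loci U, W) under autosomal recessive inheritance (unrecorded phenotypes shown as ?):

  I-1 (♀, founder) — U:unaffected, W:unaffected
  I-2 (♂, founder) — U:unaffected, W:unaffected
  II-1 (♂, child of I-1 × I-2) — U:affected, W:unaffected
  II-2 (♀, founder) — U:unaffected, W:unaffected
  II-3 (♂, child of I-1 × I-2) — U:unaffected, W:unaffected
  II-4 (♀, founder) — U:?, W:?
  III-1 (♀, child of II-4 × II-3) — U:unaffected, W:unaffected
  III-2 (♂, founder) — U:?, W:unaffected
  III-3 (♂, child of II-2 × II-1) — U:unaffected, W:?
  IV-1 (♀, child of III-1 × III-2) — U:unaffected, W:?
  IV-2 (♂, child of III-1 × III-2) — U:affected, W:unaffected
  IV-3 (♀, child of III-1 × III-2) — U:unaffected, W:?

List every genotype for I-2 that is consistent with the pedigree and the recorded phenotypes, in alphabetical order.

U/I-1 un ·: Uu
U/I-2 un ·: Uu
U/II-1 aff I-1×I-2: uu
U/II-2 un ·: UU|Uu
U/II-3 un I-1×I-2: UU|Uu
U/II-4 ? ·: UU|Uu|uu
U/III-1 un II-4×II-3: Uu
U/III-2 ? ·: Uu|uu
U/III-3 un II-2×II-1: Uu
U/IV-1 un III-1×III-2: UU|Uu
U/IV-2 aff III-1×III-2: uu
U/IV-3 un III-1×III-2: UU|Uu
⇒ U over [I-1,I-2,II-1,II-2,II-3,II-4,III-1,III-2,III-3,IV-1,IV-2,IV-3]: 50 consistent
W/I-1 un ·: WW|Ww
W/I-2 un ·: WW|Ww
W/II-1 un I-1×I-2: WW|Ww
W/II-2 un ·: WW|Ww
W/II-3 un I-1×I-2: WW|Ww
W/II-4 ? ·: WW|Ww|ww
W/III-1 un II-4×II-3: WW|Ww
W/III-2 un ·: WW|Ww
W/III-3 ? II-2×II-1: WW|Ww|ww
W/IV-1 ? III-1×III-2: WW|Ww|ww
W/IV-2 un III-1×III-2: WW|Ww
W/IV-3 ? III-1×III-2: WW|Ww|ww
⇒ W over [I-1,I-2,II-1,II-2,II-3,II-4,III-1,III-2,III-3,IV-1,IV-2,IV-3]: 4194 consistent

I-2 ∈ {Uu WW, Uu Ww}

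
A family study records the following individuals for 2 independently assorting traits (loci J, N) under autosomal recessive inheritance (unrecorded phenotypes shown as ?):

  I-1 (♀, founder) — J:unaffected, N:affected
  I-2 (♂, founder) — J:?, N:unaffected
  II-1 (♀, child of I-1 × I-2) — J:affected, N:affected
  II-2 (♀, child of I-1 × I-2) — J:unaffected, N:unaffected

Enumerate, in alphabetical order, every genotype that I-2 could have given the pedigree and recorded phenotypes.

J/I-1 un ·: Jj
J/I-2 ? ·: Jj|jj
J/II-1 aff I-1×I-2: jj
J/II-2 un I-1×I-2: JJ|Jj
⇒ J over [I-1,I-2,II-1,II-2]: 3 consistent
N/I-1 aff ·: nn
N/I-2 un ·: Nn
N/II-1 aff I-1×I-2: nn
N/II-2 un I-1×I-2: Nn
⇒ N over [I-1,I-2,II-1,II-2]: 1 consistent

I-2 ∈ {Jj Nn, jj Nn}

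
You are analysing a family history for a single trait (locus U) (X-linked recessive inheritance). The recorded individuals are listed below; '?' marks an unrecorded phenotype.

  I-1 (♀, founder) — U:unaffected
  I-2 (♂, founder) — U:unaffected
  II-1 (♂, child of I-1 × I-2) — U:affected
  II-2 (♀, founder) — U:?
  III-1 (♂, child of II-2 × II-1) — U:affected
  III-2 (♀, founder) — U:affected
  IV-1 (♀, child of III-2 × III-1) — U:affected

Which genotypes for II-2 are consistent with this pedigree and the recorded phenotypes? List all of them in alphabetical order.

II-2 ∈ {X^UX^u, X^uX^u}

U/I-1 un ·: X^UX^u
U/I-2 un ·: X^UY
U/II-1 aff I-1×I-2: X^uY
U/II-2 ? ·: X^UX^u|X^uX^u
U/III-1 aff II-2×II-1: X^uY
U/III-2 aff ·: X^uX^u
U/IV-1 aff III-2×III-1: X^uX^u
⇒ U over [I-1,I-2,II-1,II-2,III-1,III-2,IV-1]: 2 consistent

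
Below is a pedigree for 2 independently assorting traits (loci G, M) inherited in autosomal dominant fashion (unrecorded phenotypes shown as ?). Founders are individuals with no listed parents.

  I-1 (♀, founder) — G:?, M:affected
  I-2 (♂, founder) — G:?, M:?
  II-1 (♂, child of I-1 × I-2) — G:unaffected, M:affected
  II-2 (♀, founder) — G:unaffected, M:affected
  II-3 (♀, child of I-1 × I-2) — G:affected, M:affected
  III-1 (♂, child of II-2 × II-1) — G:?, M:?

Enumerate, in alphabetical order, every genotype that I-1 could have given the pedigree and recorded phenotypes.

G/I-1 ? ·: gg|Gg
G/I-2 ? ·: gg|Gg
G/II-1 un I-1×I-2: gg
G/II-2 un ·: gg
G/II-3 aff I-1×I-2: Gg|GG
G/III-1 ? II-2×II-1: gg
⇒ G over [I-1,I-2,II-1,II-2,II-3,III-1]: 4 consistent
M/I-1 aff ·: Mm|MM
M/I-2 ? ·: mm|Mm|MM
M/II-1 aff I-1×I-2: Mm|MM
M/II-2 aff ·: Mm|MM
M/II-3 aff I-1×I-2: Mm|MM
M/III-1 ? II-2×II-1: mm|Mm|MM
⇒ M over [I-1,I-2,II-1,II-2,II-3,III-1]: 61 consistent

I-1 ∈ {Gg MM, Gg Mm, gg MM, gg Mm}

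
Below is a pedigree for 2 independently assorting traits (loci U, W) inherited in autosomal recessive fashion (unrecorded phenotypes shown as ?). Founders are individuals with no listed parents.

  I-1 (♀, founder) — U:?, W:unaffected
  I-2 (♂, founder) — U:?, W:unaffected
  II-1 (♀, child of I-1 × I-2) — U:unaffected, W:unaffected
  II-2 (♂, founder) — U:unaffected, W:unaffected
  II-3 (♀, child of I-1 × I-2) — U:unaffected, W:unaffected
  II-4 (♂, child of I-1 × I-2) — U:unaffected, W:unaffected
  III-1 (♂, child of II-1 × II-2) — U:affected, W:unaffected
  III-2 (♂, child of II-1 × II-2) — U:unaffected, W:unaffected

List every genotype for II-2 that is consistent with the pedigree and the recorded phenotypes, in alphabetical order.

U/I-1 ? ·: UU|Uu|uu
U/I-2 ? ·: UU|Uu|uu
U/II-1 un I-1×I-2: Uu
U/II-2 un ·: Uu
U/II-3 un I-1×I-2: UU|Uu
U/II-4 un I-1×I-2: UU|Uu
U/III-1 aff II-1×II-2: uu
U/III-2 un II-1×II-2: UU|Uu
⇒ U over [I-1,I-2,II-1,II-2,II-3,II-4,III-1,III-2]: 32 consistent
W/I-1 un ·: WW|Ww
W/I-2 un ·: WW|Ww
W/II-1 un I-1×I-2: WW|Ww
W/II-2 un ·: WW|Ww
W/II-3 un I-1×I-2: WW|Ww
W/II-4 un I-1×I-2: WW|Ww
W/III-1 un II-1×II-2: WW|Ww
W/III-2 un II-1×II-2: WW|Ww
⇒ W over [I-1,I-2,II-1,II-2,II-3,II-4,III-1,III-2]: 161 consistent

II-2 ∈ {Uu WW, Uu Ww}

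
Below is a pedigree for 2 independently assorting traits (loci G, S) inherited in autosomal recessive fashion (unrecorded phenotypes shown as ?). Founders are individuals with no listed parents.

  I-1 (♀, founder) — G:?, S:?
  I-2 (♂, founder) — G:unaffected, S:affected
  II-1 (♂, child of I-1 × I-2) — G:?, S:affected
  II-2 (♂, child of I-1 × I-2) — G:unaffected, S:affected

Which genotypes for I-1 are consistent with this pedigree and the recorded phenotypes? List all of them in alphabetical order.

I-1 ∈ {GG Ss, GG ss, Gg Ss, Gg ss, gg Ss, gg ss}

G/I-1 ? ·: GG|Gg|gg
G/I-2 un ·: GG|Gg
G/II-1 ? I-1×I-2: GG|Gg|gg
G/II-2 un I-1×I-2: GG|Gg
⇒ G over [I-1,I-2,II-1,II-2]: 18 consistent
S/I-1 ? ·: Ss|ss
S/I-2 aff ·: ss
S/II-1 aff I-1×I-2: ss
S/II-2 aff I-1×I-2: ss
⇒ S over [I-1,I-2,II-1,II-2]: 2 consistent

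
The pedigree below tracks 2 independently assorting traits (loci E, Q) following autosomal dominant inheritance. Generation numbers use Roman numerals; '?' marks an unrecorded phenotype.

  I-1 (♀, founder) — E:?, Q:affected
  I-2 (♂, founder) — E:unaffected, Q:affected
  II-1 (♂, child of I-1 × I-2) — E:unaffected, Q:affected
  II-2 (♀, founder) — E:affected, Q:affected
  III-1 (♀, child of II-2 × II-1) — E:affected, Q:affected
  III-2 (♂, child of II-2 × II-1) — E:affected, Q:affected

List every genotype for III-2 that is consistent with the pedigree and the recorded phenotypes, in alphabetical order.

E/I-1 ? ·: ee|Ee
E/I-2 un ·: ee
E/II-1 un I-1×I-2: ee
E/II-2 aff ·: Ee|EE
E/III-1 aff II-2×II-1: Ee
E/III-2 aff II-2×II-1: Ee
⇒ E over [I-1,I-2,II-1,II-2,III-1,III-2]: 4 consistent
Q/I-1 aff ·: Qq|QQ
Q/I-2 aff ·: Qq|QQ
Q/II-1 aff I-1×I-2: Qq|QQ
Q/II-2 aff ·: Qq|QQ
Q/III-1 aff II-2×II-1: Qq|QQ
Q/III-2 aff II-2×II-1: Qq|QQ
⇒ Q over [I-1,I-2,II-1,II-2,III-1,III-2]: 44 consistent

III-2 ∈ {Ee QQ, Ee Qq}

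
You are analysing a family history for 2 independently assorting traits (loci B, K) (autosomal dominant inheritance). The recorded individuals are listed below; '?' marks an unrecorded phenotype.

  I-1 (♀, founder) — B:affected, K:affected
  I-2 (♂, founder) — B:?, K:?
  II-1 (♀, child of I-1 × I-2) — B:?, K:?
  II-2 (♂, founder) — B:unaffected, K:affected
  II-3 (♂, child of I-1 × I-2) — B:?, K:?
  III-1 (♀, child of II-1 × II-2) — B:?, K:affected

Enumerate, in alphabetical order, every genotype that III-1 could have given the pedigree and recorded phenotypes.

B/I-1 aff ·: Bb|BB
B/I-2 ? ·: bb|Bb|BB
B/II-1 ? I-1×I-2: bb|Bb|BB
B/II-2 un ·: bb
B/II-3 ? I-1×I-2: bb|Bb|BB
B/III-1 ? II-1×II-2: bb|Bb
⇒ B over [I-1,I-2,II-1,II-2,II-3,III-1]: 33 consistent
K/I-1 aff ·: Kk|KK
K/I-2 ? ·: kk|Kk|KK
K/II-1 ? I-1×I-2: kk|Kk|KK
K/II-2 aff ·: Kk|KK
K/II-3 ? I-1×I-2: kk|Kk|KK
K/III-1 aff II-1×II-2: Kk|KK
⇒ K over [I-1,I-2,II-1,II-2,II-3,III-1]: 74 consistent

III-1 ∈ {Bb KK, Bb Kk, bb KK, bb Kk}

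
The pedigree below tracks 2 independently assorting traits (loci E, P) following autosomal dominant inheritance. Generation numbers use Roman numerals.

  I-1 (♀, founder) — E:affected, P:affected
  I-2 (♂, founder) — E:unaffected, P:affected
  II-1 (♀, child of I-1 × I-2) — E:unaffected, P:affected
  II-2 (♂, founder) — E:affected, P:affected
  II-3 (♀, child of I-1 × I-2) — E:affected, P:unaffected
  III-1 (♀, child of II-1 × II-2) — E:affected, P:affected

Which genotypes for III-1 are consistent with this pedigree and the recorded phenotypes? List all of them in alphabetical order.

E/I-1 aff ·: Ee
E/I-2 un ·: ee
E/II-1 un I-1×I-2: ee
E/II-2 aff ·: Ee|EE
E/II-3 aff I-1×I-2: Ee
E/III-1 aff II-1×II-2: Ee
⇒ E over [I-1,I-2,II-1,II-2,II-3,III-1]: 2 consistent
P/I-1 aff ·: Pp
P/I-2 aff ·: Pp
P/II-1 aff I-1×I-2: Pp|PP
P/II-2 aff ·: Pp|PP
P/II-3 un I-1×I-2: pp
P/III-1 aff II-1×II-2: Pp|PP
⇒ P over [I-1,I-2,II-1,II-2,II-3,III-1]: 7 consistent

III-1 ∈ {Ee PP, Ee Pp}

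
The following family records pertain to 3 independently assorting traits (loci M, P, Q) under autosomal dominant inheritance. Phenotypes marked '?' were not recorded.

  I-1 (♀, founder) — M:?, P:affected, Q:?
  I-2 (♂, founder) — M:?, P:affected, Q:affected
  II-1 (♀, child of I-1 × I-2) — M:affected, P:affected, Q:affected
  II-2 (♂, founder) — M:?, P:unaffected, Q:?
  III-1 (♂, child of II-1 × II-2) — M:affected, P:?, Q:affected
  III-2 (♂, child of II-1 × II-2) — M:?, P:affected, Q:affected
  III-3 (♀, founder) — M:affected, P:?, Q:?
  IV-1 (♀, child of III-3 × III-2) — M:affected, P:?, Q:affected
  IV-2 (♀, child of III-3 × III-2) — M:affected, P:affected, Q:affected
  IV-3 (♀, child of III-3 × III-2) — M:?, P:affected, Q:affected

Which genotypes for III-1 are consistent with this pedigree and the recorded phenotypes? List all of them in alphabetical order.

M/I-1 ? ·: mm|Mm|MM
M/I-2 ? ·: mm|Mm|MM
M/II-1 aff I-1×I-2: Mm|MM
M/II-2 ? ·: mm|Mm|MM
M/III-1 aff II-1×II-2: Mm|MM
M/III-2 ? II-1×II-2: mm|Mm|MM
M/III-3 aff ·: Mm|MM
M/IV-1 aff III-3×III-2: Mm|MM
M/IV-2 aff III-3×III-2: Mm|MM
M/IV-3 ? III-3×III-2: mm|Mm|MM
⇒ M over [I-1,I-2,II-1,II-2,III-1,III-2,III-3,IV-1,IV-2,IV-3]: 1363 consistent
P/I-1 aff ·: Pp|PP
P/I-2 aff ·: Pp|PP
P/II-1 aff I-1×I-2: Pp|PP
P/II-2 un ·: pp
P/III-1 ? II-1×II-2: pp|Pp
P/III-2 aff II-1×II-2: Pp
P/III-3 ? ·: pp|Pp|PP
P/IV-1 ? III-3×III-2: pp|Pp|PP
P/IV-2 aff III-3×III-2: Pp|PP
P/IV-3 aff III-3×III-2: Pp|PP
⇒ P over [I-1,I-2,II-1,II-2,III-1,III-2,III-3,IV-1,IV-2,IV-3]: 220 consistent
Q/I-1 ? ·: qq|Qq|QQ
Q/I-2 aff ·: Qq|QQ
Q/II-1 aff I-1×I-2: Qq|QQ
Q/II-2 ? ·: qq|Qq|QQ
Q/III-1 aff II-1×II-2: Qq|QQ
Q/III-2 aff II-1×II-2: Qq|QQ
Q/III-3 ? ·: qq|Qq|QQ
Q/IV-1 aff III-3×III-2: Qq|QQ
Q/IV-2 aff III-3×III-2: Qq|QQ
Q/IV-3 aff III-3×III-2: Qq|QQ
⇒ Q over [I-1,I-2,II-1,II-2,III-1,III-2,III-3,IV-1,IV-2,IV-3]: 949 consistent

III-1 ∈ {MM Pp QQ, MM Pp Qq, MM pp QQ, MM pp Qq, Mm Pp QQ, Mm Pp Qq, Mm pp QQ, Mm pp Qq}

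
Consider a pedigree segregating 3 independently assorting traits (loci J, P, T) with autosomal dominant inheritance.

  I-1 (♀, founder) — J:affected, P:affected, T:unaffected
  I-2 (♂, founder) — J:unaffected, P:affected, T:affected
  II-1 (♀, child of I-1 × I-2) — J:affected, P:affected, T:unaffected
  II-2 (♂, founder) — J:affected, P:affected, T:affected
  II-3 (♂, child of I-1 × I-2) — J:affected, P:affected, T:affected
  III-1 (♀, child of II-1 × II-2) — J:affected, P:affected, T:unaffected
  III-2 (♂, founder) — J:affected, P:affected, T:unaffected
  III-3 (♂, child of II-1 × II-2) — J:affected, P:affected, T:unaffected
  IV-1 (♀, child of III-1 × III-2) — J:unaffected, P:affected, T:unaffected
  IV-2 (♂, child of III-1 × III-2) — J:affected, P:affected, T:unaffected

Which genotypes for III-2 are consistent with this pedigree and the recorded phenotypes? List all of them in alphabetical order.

III-2 ∈ {Jj PP tt, Jj Pp tt}

J/I-1 aff ·: Jj|JJ
J/I-2 un ·: jj
J/II-1 aff I-1×I-2: Jj
J/II-2 aff ·: Jj|JJ
J/II-3 aff I-1×I-2: Jj
J/III-1 aff II-1×II-2: Jj
J/III-2 aff ·: Jj
J/III-3 aff II-1×II-2: Jj|JJ
J/IV-1 un III-1×III-2: jj
J/IV-2 aff III-1×III-2: Jj|JJ
⇒ J over [I-1,I-2,II-1,II-2,II-3,III-1,III-2,III-3,IV-1,IV-2]: 16 consistent
P/I-1 aff ·: Pp|PP
P/I-2 aff ·: Pp|PP
P/II-1 aff I-1×I-2: Pp|PP
P/II-2 aff ·: Pp|PP
P/II-3 aff I-1×I-2: Pp|PP
P/III-1 aff II-1×II-2: Pp|PP
P/III-2 aff ·: Pp|PP
P/III-3 aff II-1×II-2: Pp|PP
P/IV-1 aff III-1×III-2: Pp|PP
P/IV-2 aff III-1×III-2: Pp|PP
⇒ P over [I-1,I-2,II-1,II-2,II-3,III-1,III-2,III-3,IV-1,IV-2]: 529 consistent
T/I-1 un ·: tt
T/I-2 aff ·: Tt
T/II-1 un I-1×I-2: tt
T/II-2 aff ·: Tt
T/II-3 aff I-1×I-2: Tt
T/III-1 un II-1×II-2: tt
T/III-2 un ·: tt
T/III-3 un II-1×II-2: tt
T/IV-1 un III-1×III-2: tt
T/IV-2 un III-1×III-2: tt
⇒ T over [I-1,I-2,II-1,II-2,II-3,III-1,III-2,III-3,IV-1,IV-2]: 1 consistent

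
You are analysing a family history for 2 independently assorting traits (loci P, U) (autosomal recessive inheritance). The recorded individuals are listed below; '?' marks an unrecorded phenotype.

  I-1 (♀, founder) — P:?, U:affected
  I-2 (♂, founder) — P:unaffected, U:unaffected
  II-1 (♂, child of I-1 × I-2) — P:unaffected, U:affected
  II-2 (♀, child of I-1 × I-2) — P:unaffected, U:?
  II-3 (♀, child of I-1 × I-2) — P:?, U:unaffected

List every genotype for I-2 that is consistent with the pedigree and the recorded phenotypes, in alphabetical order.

I-2 ∈ {PP Uu, Pp Uu}

P/I-1 ? ·: PP|Pp|pp
P/I-2 un ·: PP|Pp
P/II-1 un I-1×I-2: PP|Pp
P/II-2 un I-1×I-2: PP|Pp
P/II-3 ? I-1×I-2: PP|Pp|pp
⇒ P over [I-1,I-2,II-1,II-2,II-3]: 32 consistent
U/I-1 aff ·: uu
U/I-2 un ·: Uu
U/II-1 aff I-1×I-2: uu
U/II-2 ? I-1×I-2: Uu|uu
U/II-3 un I-1×I-2: Uu
⇒ U over [I-1,I-2,II-1,II-2,II-3]: 2 consistent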